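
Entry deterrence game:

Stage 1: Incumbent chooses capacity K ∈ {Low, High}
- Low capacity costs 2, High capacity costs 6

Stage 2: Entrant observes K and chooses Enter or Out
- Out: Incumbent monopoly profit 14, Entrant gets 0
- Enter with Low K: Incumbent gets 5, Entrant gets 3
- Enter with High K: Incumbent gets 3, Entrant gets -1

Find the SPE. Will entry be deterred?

SPE: (High, Enter|Low, Out|High); Entry deterred. Incumbent net profit = 8

Work:
After Low K: Entrant enters (3 > 0)
After High K: Entrant stays out (-1 < 0)
Incumbent: Low → 5−2=3, High → 14−6=8
Incumbent chooses High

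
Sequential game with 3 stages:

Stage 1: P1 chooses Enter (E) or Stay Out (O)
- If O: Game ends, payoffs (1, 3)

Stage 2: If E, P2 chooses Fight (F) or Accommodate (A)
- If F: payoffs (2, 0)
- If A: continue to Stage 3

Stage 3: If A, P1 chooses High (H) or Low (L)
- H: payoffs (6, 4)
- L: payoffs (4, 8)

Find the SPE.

SPE: (E, A, H); Outcome (6, 4)

Work:
Stage 3: P1 chooses H (6 vs 4)
Stage 2: P2: F->0, A->4 (anticipating H). Choose A
Stage 1: P1: O->1, E->6 (anticipating A, H). Choose E
SPE path: E -> A -> H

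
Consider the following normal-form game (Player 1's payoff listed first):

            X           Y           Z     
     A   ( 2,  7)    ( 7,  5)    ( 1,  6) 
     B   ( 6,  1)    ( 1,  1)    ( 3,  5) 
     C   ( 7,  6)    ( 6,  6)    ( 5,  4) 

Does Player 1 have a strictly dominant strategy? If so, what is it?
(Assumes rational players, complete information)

No strictly dominant strategy exists for Player 1

Work:
A strategy strictly dominates another if it gives a strictly higher payoff against every opponent action. Compare each pair of P1's strategies column-by-column:
  A vs B: [2 vs 6, 7 vs 1, 1 vs 3] → A does not strictly dominate B (column X: 2 ≤ 6)
  A vs C: [2 vs 7, 7 vs 6, 1 vs 5] → A does not strictly dominate C (column X: 2 ≤ 7)
  B vs A: [6 vs 2, 1 vs 7, 3 vs 1] → B does not strictly dominate A (column Y: 1 ≤ 7)
  B vs C: [6 vs 7, 1 vs 6, 3 vs 5] → B does not strictly dominate C (column X: 6 ≤ 7)
  C vs A: [7 vs 2, 6 vs 7, 5 vs 1] → C does not strictly dominate A (column Y: 6 ≤ 7)
  C vs B: [7 vs 6, 6 vs 1, 5 vs 3] → C strictly dominates B
No single strategy strictly dominates all others → no strictly dominant strategy.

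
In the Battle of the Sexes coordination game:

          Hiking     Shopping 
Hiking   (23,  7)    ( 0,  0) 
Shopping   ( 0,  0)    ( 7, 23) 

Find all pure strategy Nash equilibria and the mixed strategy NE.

Pure NE: (Hiking, Hiking) and (Shopping, Shopping); Mixed NE: p = 0.7667, q = 0.2333

Work:
Check pure NE:
(Hiking, Hiking): (23, 7) - no unilateral deviation beneficial
(Shopping, Shopping): (7, 23) - no unilateral deviation beneficial
Mixed NE: P1 plays Hiking with p = 0.7667, P2 plays Hiking with q = 0.2333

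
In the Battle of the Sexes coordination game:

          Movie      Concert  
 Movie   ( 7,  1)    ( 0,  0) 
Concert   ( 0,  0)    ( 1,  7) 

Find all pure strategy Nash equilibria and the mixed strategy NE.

Pure NE: (Movie, Movie) and (Concert, Concert); Mixed NE: p = 0.875, q = 0.125

Work:
Check pure NE:
(Movie, Movie): (7, 1) - no unilateral deviation beneficial
(Concert, Concert): (1, 7) - no unilateral deviation beneficial
Mixed NE: P1 plays Movie with p = 0.875, P2 plays Movie with q = 0.125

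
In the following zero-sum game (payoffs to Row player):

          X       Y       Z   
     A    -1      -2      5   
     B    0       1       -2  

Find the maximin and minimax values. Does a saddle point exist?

Maximin = -2, Minimax = 0, Saddle: False

Work:
Row minimums: [-2, -2] → maximin = -2
Column maximums: [0, 1, 5] → minimax = 0
No saddle point (maximin ≠ minimax). Mixed strategy needed.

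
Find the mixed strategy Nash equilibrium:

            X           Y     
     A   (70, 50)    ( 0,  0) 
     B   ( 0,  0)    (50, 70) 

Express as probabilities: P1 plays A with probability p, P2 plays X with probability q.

p = 0.5833, q = 0.4167

Work:
Find probabilities that make opponent indifferent:
P2 chooses q to make P1 indifferent between A and B
P1 chooses p to make P2 indifferent between X and Y
Mixed NE: P1 plays (A: 0.5833, B: 0.4167), P2 plays (X: 0.4167, Y: 0.5833)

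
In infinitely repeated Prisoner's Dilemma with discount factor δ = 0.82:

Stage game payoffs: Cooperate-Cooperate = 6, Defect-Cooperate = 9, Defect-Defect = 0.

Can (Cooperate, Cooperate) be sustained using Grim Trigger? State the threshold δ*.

δ* = 0.3333; since δ = 0.82 ≥ 0.3333, cooperation can be sustained

Work:
For Grim Trigger:
Cooperate forever: 6/(1-δ)
Defect then punished: 9 + 0·δ/(1-δ)
Need: 6/(1-δ) ≥ 9 + 0·δ/(1-δ)
Solving: δ ≥ (T-R)/(T-P) = (9-6)/(9-0) = 0.3333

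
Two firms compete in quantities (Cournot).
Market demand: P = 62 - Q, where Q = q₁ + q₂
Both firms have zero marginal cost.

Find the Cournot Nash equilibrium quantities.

q₁* = q₂* = 20.67; P* = 20.67

Work:
Profit: π_i = P·q_i = (a - q_i - q_j)·q_i
FOC: ∂π_i/∂q_i = a - 2q_i - q_j = 0
Reaction function: q_i = (62 - q_j)/2
Symmetry: q* = 62/3 = 20.67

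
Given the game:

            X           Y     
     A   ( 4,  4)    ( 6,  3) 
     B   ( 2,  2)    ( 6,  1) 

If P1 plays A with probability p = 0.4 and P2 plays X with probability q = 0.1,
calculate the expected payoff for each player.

E[P1] = 5.68, E[P2] = 1.9

Work:
E[P1] = p·q·π₁(A,X) + p·(1-q)·π₁(A,Y) + (1-p)·q·π₁(B,X) + (1-p)·(1-q)·π₁(B,Y)
= 0.4·0.1·4 + 0.4·0.9·6 + 0.6·0.1·2 + 0.6·0.9·6
= 5.68

E[P2] = 1.9 (similar calculation)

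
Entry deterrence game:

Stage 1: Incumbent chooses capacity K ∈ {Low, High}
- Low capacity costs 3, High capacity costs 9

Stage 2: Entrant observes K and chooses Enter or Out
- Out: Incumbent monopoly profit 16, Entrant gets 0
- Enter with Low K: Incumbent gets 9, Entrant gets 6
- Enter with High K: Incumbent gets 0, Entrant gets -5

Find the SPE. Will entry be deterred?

SPE: (High, Enter|Low, Out|High); Entry deterred. Incumbent net profit = 7

Work:
After Low K: Entrant enters (6 > 0)
After High K: Entrant stays out (-5 < 0)
Incumbent: Low → 9−3=6, High → 16−9=7
Incumbent chooses High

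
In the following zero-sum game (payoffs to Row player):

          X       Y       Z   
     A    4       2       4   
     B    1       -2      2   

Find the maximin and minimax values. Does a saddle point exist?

Maximin = 2, Minimax = 2, Saddle: True

Work:
Row minimums: [2, -2] → maximin = 2
Column maximums: [4, 2, 4] → minimax = 2
Saddle point exists! Game value = 2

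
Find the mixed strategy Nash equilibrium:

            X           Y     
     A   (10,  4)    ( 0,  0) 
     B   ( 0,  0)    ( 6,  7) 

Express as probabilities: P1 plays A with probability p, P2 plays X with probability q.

p = 0.6364, q = 0.375

Work:
Find probabilities that make opponent indifferent:
P2 chooses q to make P1 indifferent between A and B
P1 chooses p to make P2 indifferent between X and Y
Mixed NE: P1 plays (A: 0.6364, B: 0.3636), P2 plays (X: 0.375, Y: 0.625)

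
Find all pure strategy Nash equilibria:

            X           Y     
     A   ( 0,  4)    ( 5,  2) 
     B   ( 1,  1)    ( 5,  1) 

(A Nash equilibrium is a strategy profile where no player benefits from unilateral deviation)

Nash equilibrium: (B, X), (B, Y)

Work:
Best responses:
  P1 vs X: payoffs [0, 1] → best response B (payoff 1)
  P1 vs Y: payoffs [5, 5] → best response A/B (payoff 5)
  P2 vs A: payoffs [4, 2] → best response X (payoff 4)
  P2 vs B: payoffs [1, 1] → best response X/Y (payoff 1)
Mutual best responses: (B,X), (B,Y) → Nash equilibria.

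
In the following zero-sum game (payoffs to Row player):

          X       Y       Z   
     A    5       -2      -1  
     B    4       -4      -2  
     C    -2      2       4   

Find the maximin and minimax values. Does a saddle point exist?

Maximin = -2, Minimax = 2, Saddle: False

Work:
Row minimums: [-2, -4, -2] → maximin = -2
Column maximums: [5, 2, 4] → minimax = 2
No saddle point (maximin ≠ minimax). Mixed strategy needed.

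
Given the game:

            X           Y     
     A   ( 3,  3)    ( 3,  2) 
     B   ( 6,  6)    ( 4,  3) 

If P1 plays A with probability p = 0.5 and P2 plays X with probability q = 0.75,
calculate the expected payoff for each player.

E[P1] = 4.25, E[P2] = 4.0

Work:
E[P1] = p·q·π₁(A,X) + p·(1-q)·π₁(A,Y) + (1-p)·q·π₁(B,X) + (1-p)·(1-q)·π₁(B,Y)
= 0.5·0.75·3 + 0.5·0.25·3 + 0.5·0.75·6 + 0.5·0.25·4
= 4.25

E[P2] = 4.0 (similar calculation)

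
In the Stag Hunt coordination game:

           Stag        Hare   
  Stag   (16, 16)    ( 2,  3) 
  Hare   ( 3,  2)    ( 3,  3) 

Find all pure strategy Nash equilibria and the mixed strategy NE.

Pure NE: (Stag, Stag) and (Hare, Hare); Mixed NE: p = 0.0714, q = 0.0714

Work:
Check pure NE:
(Stag, Stag): (16, 16) - no unilateral deviation beneficial
(Hare, Hare): (3, 3) - no unilateral deviation beneficial
Mixed NE: P1 plays Stag with p = 0.0714, P2 plays Stag with q = 0.0714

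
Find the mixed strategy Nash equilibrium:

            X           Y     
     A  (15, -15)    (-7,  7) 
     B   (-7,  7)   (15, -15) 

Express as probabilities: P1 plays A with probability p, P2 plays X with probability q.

p = 0.5, q = 0.5

Work:
Find probabilities that make opponent indifferent:
P2 chooses q to make P1 indifferent between A and B
P1 chooses p to make P2 indifferent between X and Y
Mixed NE: P1 plays (A: 0.5, B: 0.5), P2 plays (X: 0.5, Y: 0.5)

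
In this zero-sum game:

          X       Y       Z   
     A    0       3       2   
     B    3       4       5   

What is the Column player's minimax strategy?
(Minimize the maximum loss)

Column should play X, value = 3

Work:
Column player minimizes Row's maximum payoff:
Column X: max payoff to Row = 3
Column Y: max payoff to Row = 4
Column Z: max payoff to Row = 5
Minimum is 3, achieved by column X.
Minimax strategy: X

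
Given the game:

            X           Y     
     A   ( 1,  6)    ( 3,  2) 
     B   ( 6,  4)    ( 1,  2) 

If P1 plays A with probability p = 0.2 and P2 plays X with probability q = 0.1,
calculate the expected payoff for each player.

E[P1] = 1.76, E[P2] = 2.24

Work:
E[P1] = p·q·π₁(A,X) + p·(1-q)·π₁(A,Y) + (1-p)·q·π₁(B,X) + (1-p)·(1-q)·π₁(B,Y)
= 0.2·0.1·1 + 0.2·0.9·3 + 0.8·0.1·6 + 0.8·0.9·1
= 1.76

E[P2] = 2.24 (similar calculation)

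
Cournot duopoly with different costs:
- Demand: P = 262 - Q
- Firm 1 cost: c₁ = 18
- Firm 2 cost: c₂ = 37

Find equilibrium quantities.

q₁* = 87.67, q₂* = 68.67

Work:
Reaction: q₁ = (262 - 18 - q₂)/2
Reaction: q₂ = (262 - 37 - q₁)/2
Solve simultaneously:
q₁* = (262 - 2×18 + 37)/3 = 87.67
q₂* = (262 - 2×37 + 18)/3 = 68.67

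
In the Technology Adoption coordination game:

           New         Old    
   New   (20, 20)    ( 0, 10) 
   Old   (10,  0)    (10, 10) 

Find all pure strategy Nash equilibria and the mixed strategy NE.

Pure NE: (New, New) and (Old, Old); Mixed NE: p = 0.5, q = 0.5

Work:
Check pure NE:
(New, New): (20, 20) - no unilateral deviation beneficial
(Old, Old): (10, 10) - no unilateral deviation beneficial
Mixed NE: P1 plays New with p = 0.5, P2 plays New with q = 0.5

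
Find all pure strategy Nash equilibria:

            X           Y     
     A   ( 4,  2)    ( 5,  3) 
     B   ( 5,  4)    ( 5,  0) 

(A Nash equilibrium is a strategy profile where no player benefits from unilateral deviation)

Nash equilibrium: (A, Y), (B, X)

Work:
Best responses:
  P1 vs X: payoffs [4, 5] → best response B (payoff 5)
  P1 vs Y: payoffs [5, 5] → best response A/B (payoff 5)
  P2 vs A: payoffs [2, 3] → best response Y (payoff 3)
  P2 vs B: payoffs [4, 0] → best response X (payoff 4)
Mutual best responses: (A,Y), (B,X) → Nash equilibria.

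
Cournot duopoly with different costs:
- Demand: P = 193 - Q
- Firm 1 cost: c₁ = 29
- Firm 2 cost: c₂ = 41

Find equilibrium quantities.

q₁* = 58.67, q₂* = 46.67

Work:
Reaction: q₁ = (193 - 29 - q₂)/2
Reaction: q₂ = (193 - 41 - q₁)/2
Solve simultaneously:
q₁* = (193 - 2×29 + 41)/3 = 58.67
q₂* = (193 - 2×41 + 29)/3 = 46.67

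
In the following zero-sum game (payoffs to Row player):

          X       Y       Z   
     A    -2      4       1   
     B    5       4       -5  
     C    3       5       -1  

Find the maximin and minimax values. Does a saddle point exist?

Maximin = -1, Minimax = 1, Saddle: False

Work:
Row minimums: [-2, -5, -1] → maximin = -1
Column maximums: [5, 5, 1] → minimax = 1
No saddle point (maximin ≠ minimax). Mixed strategy needed.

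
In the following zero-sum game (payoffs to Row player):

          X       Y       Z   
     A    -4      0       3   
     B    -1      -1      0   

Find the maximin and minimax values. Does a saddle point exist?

Maximin = -1, Minimax = -1, Saddle: True

Work:
Row minimums: [-4, -1] → maximin = -1
Column maximums: [-1, 0, 3] → minimax = -1
Saddle point exists! Game value = -1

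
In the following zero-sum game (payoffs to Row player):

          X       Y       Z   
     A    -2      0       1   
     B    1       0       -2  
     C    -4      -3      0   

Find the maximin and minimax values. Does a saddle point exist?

Maximin = -2, Minimax = 0, Saddle: False

Work:
Row minimums: [-2, -2, -4] → maximin = -2
Column maximums: [1, 0, 1] → minimax = 0
No saddle point (maximin ≠ minimax). Mixed strategy needed.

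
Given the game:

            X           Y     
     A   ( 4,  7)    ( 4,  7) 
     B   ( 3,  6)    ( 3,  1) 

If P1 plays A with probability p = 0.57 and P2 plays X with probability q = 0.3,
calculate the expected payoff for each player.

E[P1] = 3.57, E[P2] = 5.065

Work:
E[P1] = p·q·π₁(A,X) + p·(1-q)·π₁(A,Y) + (1-p)·q·π₁(B,X) + (1-p)·(1-q)·π₁(B,Y)
= 0.57·0.3·4 + 0.57·0.7·4 + 0.43·0.3·3 + 0.43·0.7·3
= 3.57

E[P2] = 5.065 (similar calculation)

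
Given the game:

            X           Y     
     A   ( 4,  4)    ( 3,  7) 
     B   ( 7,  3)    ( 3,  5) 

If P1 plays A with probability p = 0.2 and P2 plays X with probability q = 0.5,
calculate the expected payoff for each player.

E[P1] = 4.7, E[P2] = 4.3

Work:
E[P1] = p·q·π₁(A,X) + p·(1-q)·π₁(A,Y) + (1-p)·q·π₁(B,X) + (1-p)·(1-q)·π₁(B,Y)
= 0.2·0.5·4 + 0.2·0.5·3 + 0.8·0.5·7 + 0.8·0.5·3
= 4.7

E[P2] = 4.3 (similar calculation)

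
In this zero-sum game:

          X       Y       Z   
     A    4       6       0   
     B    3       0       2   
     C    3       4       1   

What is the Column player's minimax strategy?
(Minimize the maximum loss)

Column should play Z, value = 2

Work:
Column player minimizes Row's maximum payoff:
Column X: max payoff to Row = 4
Column Y: max payoff to Row = 6
Column Z: max payoff to Row = 2
Minimum is 2, achieved by column Z.
Minimax strategy: Z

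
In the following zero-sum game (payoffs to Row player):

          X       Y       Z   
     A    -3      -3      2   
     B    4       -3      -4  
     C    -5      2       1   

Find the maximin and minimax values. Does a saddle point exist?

Maximin = -3, Minimax = 2, Saddle: False

Work:
Row minimums: [-3, -4, -5] → maximin = -3
Column maximums: [4, 2, 2] → minimax = 2
No saddle point (maximin ≠ minimax). Mixed strategy needed.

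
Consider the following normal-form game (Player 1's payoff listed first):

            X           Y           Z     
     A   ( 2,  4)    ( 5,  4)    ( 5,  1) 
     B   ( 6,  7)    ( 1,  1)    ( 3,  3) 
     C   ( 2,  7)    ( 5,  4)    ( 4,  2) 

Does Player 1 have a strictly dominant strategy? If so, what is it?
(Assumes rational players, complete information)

No strictly dominant strategy exists for Player 1

Work:
A strategy strictly dominates another if it gives a strictly higher payoff against every opponent action. Compare each pair of P1's strategies column-by-column:
  A vs B: [2 vs 6, 5 vs 1, 5 vs 3] → A does not strictly dominate B (column X: 2 ≤ 6)
  A vs C: [2 vs 2, 5 vs 5, 5 vs 4] → A does not strictly dominate C (column X: 2 ≤ 2)
  B vs A: [6 vs 2, 1 vs 5, 3 vs 5] → B does not strictly dominate A (column Y: 1 ≤ 5)
  B vs C: [6 vs 2, 1 vs 5, 3 vs 4] → B does not strictly dominate C (column Y: 1 ≤ 5)
  C vs A: [2 vs 2, 5 vs 5, 4 vs 5] → C does not strictly dominate A (column X: 2 ≤ 2)
  C vs B: [2 vs 6, 5 vs 1, 4 vs 3] → C does not strictly dominate B (column X: 2 ≤ 6)
No single strategy strictly dominates all others → no strictly dominant strategy.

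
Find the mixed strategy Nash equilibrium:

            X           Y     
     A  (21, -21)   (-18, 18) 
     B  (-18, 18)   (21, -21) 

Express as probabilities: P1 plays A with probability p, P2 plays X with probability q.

p = 0.5, q = 0.5

Work:
Find probabilities that make opponent indifferent:
P2 chooses q to make P1 indifferent between A and B
P1 chooses p to make P2 indifferent between X and Y
Mixed NE: P1 plays (A: 0.5, B: 0.5), P2 plays (X: 0.5, Y: 0.5)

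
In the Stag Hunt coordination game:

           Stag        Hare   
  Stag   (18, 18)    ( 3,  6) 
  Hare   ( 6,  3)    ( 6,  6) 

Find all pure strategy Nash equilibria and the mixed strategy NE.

Pure NE: (Stag, Stag) and (Hare, Hare); Mixed NE: p = 0.2, q = 0.2

Work:
Check pure NE:
(Stag, Stag): (18, 18) - no unilateral deviation beneficial
(Hare, Hare): (6, 6) - no unilateral deviation beneficial
Mixed NE: P1 plays Stag with p = 0.2, P2 plays Stag with q = 0.2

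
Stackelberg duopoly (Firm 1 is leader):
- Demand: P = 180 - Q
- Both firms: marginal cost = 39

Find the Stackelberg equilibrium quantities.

q₁* (leader) = 70.5, q₂* (follower) = 35.25

Work:
Follower's reaction: q₂ = (a - c - q₁)/2
Leader substitutes: π₁ = q₁·(a - q₁ - (a-c-q₁)/2 - c)
FOC: q₁* = (180 - 39)/2 = 70.50
Then: q₂* = (180 - 39 - 70.5)/2 = 35.25
Leader has first-mover advantage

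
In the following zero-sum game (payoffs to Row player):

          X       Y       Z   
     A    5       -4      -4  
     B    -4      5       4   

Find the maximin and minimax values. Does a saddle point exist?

Maximin = -4, Minimax = 4, Saddle: False

Work:
Row minimums: [-4, -4] → maximin = -4
Column maximums: [5, 5, 4] → minimax = 4
No saddle point (maximin ≠ minimax). Mixed strategy needed.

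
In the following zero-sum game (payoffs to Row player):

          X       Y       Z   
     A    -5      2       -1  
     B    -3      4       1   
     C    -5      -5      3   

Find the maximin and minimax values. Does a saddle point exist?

Maximin = -3, Minimax = -3, Saddle: True

Work:
Row minimums: [-5, -3, -5] → maximin = -3
Column maximums: [-3, 4, 3] → minimax = -3
Saddle point exists! Game value = -3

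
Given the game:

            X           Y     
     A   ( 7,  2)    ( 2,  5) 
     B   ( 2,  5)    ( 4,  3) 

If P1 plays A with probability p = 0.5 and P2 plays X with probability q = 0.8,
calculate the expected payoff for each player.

E[P1] = 4.2, E[P2] = 3.6

Work:
E[P1] = p·q·π₁(A,X) + p·(1-q)·π₁(A,Y) + (1-p)·q·π₁(B,X) + (1-p)·(1-q)·π₁(B,Y)
= 0.5·0.8·7 + 0.5·0.2·2 + 0.5·0.8·2 + 0.5·0.2·4
= 4.2

E[P2] = 3.6 (similar calculation)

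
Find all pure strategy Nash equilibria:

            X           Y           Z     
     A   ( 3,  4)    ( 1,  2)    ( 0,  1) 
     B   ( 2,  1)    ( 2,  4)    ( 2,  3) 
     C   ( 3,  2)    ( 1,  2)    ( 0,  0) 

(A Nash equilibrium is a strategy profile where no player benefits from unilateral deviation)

Nash equilibrium: (A, X), (B, Y), (C, X)

Work:
Best responses:
  P1 vs X: payoffs [3, 2, 3] → best response A/C (payoff 3)
  P1 vs Y: payoffs [1, 2, 1] → best response B (payoff 2)
  P1 vs Z: payoffs [0, 2, 0] → best response B (payoff 2)
  P2 vs A: payoffs [4, 2, 1] → best response X (payoff 4)
  P2 vs B: payoffs [1, 4, 3] → best response Y (payoff 4)
  P2 vs C: payoffs [2, 2, 0] → best response X/Y (payoff 2)
Mutual best responses: (A,X), (B,Y), (C,X) → Nash equilibria.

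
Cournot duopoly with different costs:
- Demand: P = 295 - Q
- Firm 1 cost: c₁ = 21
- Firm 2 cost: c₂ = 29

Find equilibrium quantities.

q₁* = 94.0, q₂* = 86.0

Work:
Reaction: q₁ = (295 - 21 - q₂)/2
Reaction: q₂ = (295 - 29 - q₁)/2
Solve simultaneously:
q₁* = (295 - 2×21 + 29)/3 = 94.0
q₂* = (295 - 2×29 + 21)/3 = 86.0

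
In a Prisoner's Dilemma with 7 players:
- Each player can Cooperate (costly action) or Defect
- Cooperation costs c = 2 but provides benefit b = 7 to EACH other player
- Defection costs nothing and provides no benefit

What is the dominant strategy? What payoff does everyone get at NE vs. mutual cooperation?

Dominant: Defect; NE payoff = 0; Coop payoff = 40

Work:
Defect dominates (saves cost c = 2, benefit to others is external)
NE: All defect → everyone gets 0
If all cooperate: each receives (6)×7 - 2 = 40
Social dilemma: 40 > 0 but NE gives 0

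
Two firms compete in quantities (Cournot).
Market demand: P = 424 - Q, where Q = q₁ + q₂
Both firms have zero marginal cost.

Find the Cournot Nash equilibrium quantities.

q₁* = q₂* = 141.33; P* = 141.33

Work:
Profit: π_i = P·q_i = (a - q_i - q_j)·q_i
FOC: ∂π_i/∂q_i = a - 2q_i - q_j = 0
Reaction function: q_i = (424 - q_j)/2
Symmetry: q* = 424/3 = 141.33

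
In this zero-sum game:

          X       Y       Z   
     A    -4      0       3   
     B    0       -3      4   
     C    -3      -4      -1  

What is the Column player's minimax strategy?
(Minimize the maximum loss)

Column should play X or Y (all achieve the minimum), value = 0

Work:
Column player minimizes Row's maximum payoff:
Column X: max payoff to Row = 0
Column Y: max payoff to Row = 0
Column Z: max payoff to Row = 4
Minimum is 0, achieved by columns X, Y (tied).
Each of X or Y is a minimax strategy.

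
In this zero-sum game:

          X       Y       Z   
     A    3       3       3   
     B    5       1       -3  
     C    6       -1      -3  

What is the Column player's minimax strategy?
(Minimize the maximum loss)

Column should play Y or Z (all achieve the minimum), value = 3

Work:
Column player minimizes Row's maximum payoff:
Column X: max payoff to Row = 6
Column Y: max payoff to Row = 3
Column Z: max payoff to Row = 3
Minimum is 3, achieved by columns Y, Z (tied).
Each of Y or Z is a minimax strategy.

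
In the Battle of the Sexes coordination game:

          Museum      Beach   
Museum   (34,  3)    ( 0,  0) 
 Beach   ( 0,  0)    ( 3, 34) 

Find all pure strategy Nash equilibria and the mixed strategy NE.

Pure NE: (Museum, Museum) and (Beach, Beach); Mixed NE: p = 0.9189, q = 0.0811

Work:
Check pure NE:
(Museum, Museum): (34, 3) - no unilateral deviation beneficial
(Beach, Beach): (3, 34) - no unilateral deviation beneficial
Mixed NE: P1 plays Museum with p = 0.9189, P2 plays Museum with q = 0.0811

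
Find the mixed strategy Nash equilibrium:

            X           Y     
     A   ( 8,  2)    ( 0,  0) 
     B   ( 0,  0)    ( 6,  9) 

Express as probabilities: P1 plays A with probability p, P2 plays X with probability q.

p = 0.8182, q = 0.4286

Work:
Find probabilities that make opponent indifferent:
P2 chooses q to make P1 indifferent between A and B
P1 chooses p to make P2 indifferent between X and Y
Mixed NE: P1 plays (A: 0.8182, B: 0.1818), P2 plays (X: 0.4286, Y: 0.5714)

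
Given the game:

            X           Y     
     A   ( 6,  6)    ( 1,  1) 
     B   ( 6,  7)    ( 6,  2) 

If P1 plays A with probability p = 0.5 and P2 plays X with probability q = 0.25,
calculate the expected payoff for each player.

E[P1] = 4.125, E[P2] = 2.75

Work:
E[P1] = p·q·π₁(A,X) + p·(1-q)·π₁(A,Y) + (1-p)·q·π₁(B,X) + (1-p)·(1-q)·π₁(B,Y)
= 0.5·0.25·6 + 0.5·0.75·1 + 0.5·0.25·6 + 0.5·0.75·6
= 4.125

E[P2] = 2.75 (similar calculation)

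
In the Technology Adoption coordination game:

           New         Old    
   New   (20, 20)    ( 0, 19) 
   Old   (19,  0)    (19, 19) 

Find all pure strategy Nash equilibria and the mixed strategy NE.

Pure NE: (New, New) and (Old, Old); Mixed NE: p = 0.95, q = 0.95

Work:
Check pure NE:
(New, New): (20, 20) - no unilateral deviation beneficial
(Old, Old): (19, 19) - no unilateral deviation beneficial
Mixed NE: P1 plays New with p = 0.95, P2 plays New with q = 0.95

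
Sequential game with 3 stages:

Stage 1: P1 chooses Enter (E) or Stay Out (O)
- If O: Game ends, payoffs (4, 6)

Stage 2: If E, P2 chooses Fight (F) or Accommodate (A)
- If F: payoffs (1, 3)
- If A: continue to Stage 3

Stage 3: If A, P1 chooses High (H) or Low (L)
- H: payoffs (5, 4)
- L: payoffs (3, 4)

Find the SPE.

SPE: (E, A, H); Outcome (5, 4)

Work:
Stage 3: P1 chooses H (5 vs 3)
Stage 2: P2: F->3, A->4 (anticipating H). Choose A
Stage 1: P1: O->4, E->5 (anticipating A, H). Choose E
SPE path: E -> A -> H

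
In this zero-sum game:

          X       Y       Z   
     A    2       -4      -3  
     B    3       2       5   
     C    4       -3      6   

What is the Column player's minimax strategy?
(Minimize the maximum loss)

Column should play Y, value = 2

Work:
Column player minimizes Row's maximum payoff:
Column X: max payoff to Row = 4
Column Y: max payoff to Row = 2
Column Z: max payoff to Row = 6
Minimum is 2, achieved by column Y.
Minimax strategy: Y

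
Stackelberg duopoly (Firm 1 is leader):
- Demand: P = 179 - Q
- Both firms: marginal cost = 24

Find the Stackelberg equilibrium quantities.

q₁* (leader) = 77.5, q₂* (follower) = 38.75

Work:
Follower's reaction: q₂ = (a - c - q₁)/2
Leader substitutes: π₁ = q₁·(a - q₁ - (a-c-q₁)/2 - c)
FOC: q₁* = (179 - 24)/2 = 77.50
Then: q₂* = (179 - 24 - 77.5)/2 = 38.75
Leader has first-mover advantage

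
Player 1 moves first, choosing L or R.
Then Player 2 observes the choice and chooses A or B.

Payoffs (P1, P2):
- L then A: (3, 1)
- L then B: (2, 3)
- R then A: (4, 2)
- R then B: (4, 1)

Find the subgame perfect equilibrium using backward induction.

P1 plays R, P2 plays B after L and A after R; Payoff (4, 2)

Work:
Backward induction:
After L: P2 chooses B → P1 gets 2
After R: P2 chooses A → P1 gets 4
P1 chooses R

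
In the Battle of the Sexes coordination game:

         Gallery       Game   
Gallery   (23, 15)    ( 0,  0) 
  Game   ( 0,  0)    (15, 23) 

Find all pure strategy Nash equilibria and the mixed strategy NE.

Pure NE: (Gallery, Gallery) and (Game, Game); Mixed NE: p = 0.6053, q = 0.3947

Work:
Check pure NE:
(Gallery, Gallery): (23, 15) - no unilateral deviation beneficial
(Game, Game): (15, 23) - no unilateral deviation beneficial
Mixed NE: P1 plays Gallery with p = 0.6053, P2 plays Gallery with q = 0.3947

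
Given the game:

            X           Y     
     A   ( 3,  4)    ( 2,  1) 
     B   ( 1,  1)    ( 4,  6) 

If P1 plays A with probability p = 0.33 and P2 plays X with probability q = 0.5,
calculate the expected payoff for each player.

E[P1] = 2.5, E[P2] = 3.17

Work:
E[P1] = p·q·π₁(A,X) + p·(1-q)·π₁(A,Y) + (1-p)·q·π₁(B,X) + (1-p)·(1-q)·π₁(B,Y)
= 0.33·0.5·3 + 0.33·0.5·2 + 0.67·0.5·1 + 0.67·0.5·4
= 2.5

E[P2] = 3.17 (similar calculation)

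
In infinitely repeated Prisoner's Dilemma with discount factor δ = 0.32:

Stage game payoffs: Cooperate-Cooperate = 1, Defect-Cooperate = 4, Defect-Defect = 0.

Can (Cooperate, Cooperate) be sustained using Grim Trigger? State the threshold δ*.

δ* = 0.75; since δ = 0.32 < 0.75, cooperation cannot be sustained

Work:
For Grim Trigger:
Cooperate forever: 1/(1-δ)
Defect then punished: 4 + 0·δ/(1-δ)
Need: 1/(1-δ) ≥ 4 + 0·δ/(1-δ)
Solving: δ ≥ (T-R)/(T-P) = (4-1)/(4-0) = 0.75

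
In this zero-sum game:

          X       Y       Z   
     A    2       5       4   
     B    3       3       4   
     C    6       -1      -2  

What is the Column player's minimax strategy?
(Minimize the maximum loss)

Column should play Z, value = 4

Work:
Column player minimizes Row's maximum payoff:
Column X: max payoff to Row = 6
Column Y: max payoff to Row = 5
Column Z: max payoff to Row = 4
Minimum is 4, achieved by column Z.
Minimax strategy: Z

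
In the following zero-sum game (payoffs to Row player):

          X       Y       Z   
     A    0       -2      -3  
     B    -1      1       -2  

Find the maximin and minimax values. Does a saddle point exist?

Maximin = -2, Minimax = -2, Saddle: True

Work:
Row minimums: [-3, -2] → maximin = -2
Column maximums: [0, 1, -2] → minimax = -2
Saddle point exists! Game value = -2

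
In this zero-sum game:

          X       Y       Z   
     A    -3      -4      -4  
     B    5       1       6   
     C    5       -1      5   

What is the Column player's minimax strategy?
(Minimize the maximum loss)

Column should play Y, value = 1

Work:
Column player minimizes Row's maximum payoff:
Column X: max payoff to Row = 5
Column Y: max payoff to Row = 1
Column Z: max payoff to Row = 6
Minimum is 1, achieved by column Y.
Minimax strategy: Y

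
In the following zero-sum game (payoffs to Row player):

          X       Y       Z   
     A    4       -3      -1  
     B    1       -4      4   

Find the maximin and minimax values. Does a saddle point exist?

Maximin = -3, Minimax = -3, Saddle: True

Work:
Row minimums: [-3, -4] → maximin = -3
Column maximums: [4, -3, 4] → minimax = -3
Saddle point exists! Game value = -3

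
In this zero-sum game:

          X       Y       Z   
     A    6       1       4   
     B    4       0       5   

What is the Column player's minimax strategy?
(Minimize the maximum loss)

Column should play Y, value = 1

Work:
Column player minimizes Row's maximum payoff:
Column X: max payoff to Row = 6
Column Y: max payoff to Row = 1
Column Z: max payoff to Row = 5
Minimum is 1, achieved by column Y.
Minimax strategy: Y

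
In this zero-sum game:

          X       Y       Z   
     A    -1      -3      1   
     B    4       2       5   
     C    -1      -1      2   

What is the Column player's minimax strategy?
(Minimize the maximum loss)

Column should play Y, value = 2

Work:
Column player minimizes Row's maximum payoff:
Column X: max payoff to Row = 4
Column Y: max payoff to Row = 2
Column Z: max payoff to Row = 5
Minimum is 2, achieved by column Y.
Minimax strategy: Y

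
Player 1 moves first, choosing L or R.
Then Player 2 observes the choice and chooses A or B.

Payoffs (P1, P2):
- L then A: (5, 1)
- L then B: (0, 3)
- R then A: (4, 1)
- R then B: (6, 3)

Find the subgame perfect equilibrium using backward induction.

P1 plays R, P2 plays B after L and B after R; Payoff (6, 3)

Work:
Backward induction:
After L: P2 chooses B → P1 gets 0
After R: P2 chooses B → P1 gets 6
P1 chooses R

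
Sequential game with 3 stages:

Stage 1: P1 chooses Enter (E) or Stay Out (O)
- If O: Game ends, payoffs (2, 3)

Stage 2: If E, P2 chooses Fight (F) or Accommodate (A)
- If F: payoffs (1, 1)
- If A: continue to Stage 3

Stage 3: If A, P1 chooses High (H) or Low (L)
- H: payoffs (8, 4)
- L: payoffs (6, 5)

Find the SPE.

SPE: (E, A, H); Outcome (8, 4)

Work:
Stage 3: P1 chooses H (8 vs 6)
Stage 2: P2: F->1, A->4 (anticipating H). Choose A
Stage 1: P1: O->2, E->8 (anticipating A, H). Choose E
SPE path: E -> A -> H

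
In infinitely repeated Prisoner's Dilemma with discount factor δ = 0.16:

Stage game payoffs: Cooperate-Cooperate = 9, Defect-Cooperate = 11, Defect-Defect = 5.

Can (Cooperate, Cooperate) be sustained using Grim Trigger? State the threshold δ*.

δ* = 0.3333; since δ = 0.16 < 0.3333, cooperation cannot be sustained

Work:
For Grim Trigger:
Cooperate forever: 9/(1-δ)
Defect then punished: 11 + 5·δ/(1-δ)
Need: 9/(1-δ) ≥ 11 + 5·δ/(1-δ)
Solving: δ ≥ (T-R)/(T-P) = (11-9)/(11-5) = 0.3333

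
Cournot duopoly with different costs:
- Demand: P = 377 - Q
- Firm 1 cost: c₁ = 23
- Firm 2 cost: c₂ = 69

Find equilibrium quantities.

q₁* = 133.33, q₂* = 87.33

Work:
Reaction: q₁ = (377 - 23 - q₂)/2
Reaction: q₂ = (377 - 69 - q₁)/2
Solve simultaneously:
q₁* = (377 - 2×23 + 69)/3 = 133.33
q₂* = (377 - 2×69 + 23)/3 = 87.33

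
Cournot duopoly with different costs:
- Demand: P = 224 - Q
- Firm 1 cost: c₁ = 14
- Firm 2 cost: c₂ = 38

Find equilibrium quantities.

q₁* = 78.0, q₂* = 54.0

Work:
Reaction: q₁ = (224 - 14 - q₂)/2
Reaction: q₂ = (224 - 38 - q₁)/2
Solve simultaneously:
q₁* = (224 - 2×14 + 38)/3 = 78.0
q₂* = (224 - 2×38 + 14)/3 = 54.0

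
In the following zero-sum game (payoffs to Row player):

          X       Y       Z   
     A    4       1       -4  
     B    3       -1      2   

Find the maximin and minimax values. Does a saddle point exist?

Maximin = -1, Minimax = 1, Saddle: False

Work:
Row minimums: [-4, -1] → maximin = -1
Column maximums: [4, 1, 2] → minimax = 1
No saddle point (maximin ≠ minimax). Mixed strategy needed.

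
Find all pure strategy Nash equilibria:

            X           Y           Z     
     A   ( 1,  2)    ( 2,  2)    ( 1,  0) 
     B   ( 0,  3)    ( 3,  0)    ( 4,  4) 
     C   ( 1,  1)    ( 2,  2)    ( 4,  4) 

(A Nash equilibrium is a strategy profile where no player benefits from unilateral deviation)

Nash equilibrium: (A, X), (B, Z), (C, Z)

Work:
Best responses:
  P1 vs X: payoffs [1, 0, 1] → best response A/C (payoff 1)
  P1 vs Y: payoffs [2, 3, 2] → best response B (payoff 3)
  P1 vs Z: payoffs [1, 4, 4] → best response B/C (payoff 4)
  P2 vs A: payoffs [2, 2, 0] → best response X/Y (payoff 2)
  P2 vs B: payoffs [3, 0, 4] → best response Z (payoff 4)
  P2 vs C: payoffs [1, 2, 4] → best response Z (payoff 4)
Mutual best responses: (A,X), (B,Z), (C,Z) → Nash equilibria.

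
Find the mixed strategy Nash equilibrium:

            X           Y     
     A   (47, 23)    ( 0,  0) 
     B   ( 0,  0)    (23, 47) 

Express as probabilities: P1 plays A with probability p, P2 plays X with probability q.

p = 0.6714, q = 0.3286

Work:
Find probabilities that make opponent indifferent:
P2 chooses q to make P1 indifferent between A and B
P1 chooses p to make P2 indifferent between X and Y
Mixed NE: P1 plays (A: 0.6714, B: 0.3286), P2 plays (X: 0.3286, Y: 0.6714)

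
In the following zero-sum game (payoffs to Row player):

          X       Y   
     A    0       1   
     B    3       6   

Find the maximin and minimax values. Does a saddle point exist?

Maximin = 3, Minimax = 3, Saddle: True

Work:
Row minimums: [0, 3] → maximin = 3
Column maximums: [3, 6] → minimax = 3
Saddle point exists! Game value = 3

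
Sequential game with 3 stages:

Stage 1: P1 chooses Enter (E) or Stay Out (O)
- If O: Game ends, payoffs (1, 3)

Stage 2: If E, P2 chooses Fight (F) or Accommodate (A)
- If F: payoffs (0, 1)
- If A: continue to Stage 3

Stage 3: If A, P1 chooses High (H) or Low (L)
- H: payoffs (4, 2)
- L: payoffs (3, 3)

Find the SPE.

SPE: (E, A, H); Outcome (4, 2)

Work:
Stage 3: P1 chooses H (4 vs 3)
Stage 2: P2: F->1, A->2 (anticipating H). Choose A
Stage 1: P1: O->1, E->4 (anticipating A, H). Choose E
SPE path: E -> A -> H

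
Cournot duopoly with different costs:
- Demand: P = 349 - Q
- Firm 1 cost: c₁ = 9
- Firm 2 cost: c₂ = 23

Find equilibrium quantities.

q₁* = 118.0, q₂* = 104.0

Work:
Reaction: q₁ = (349 - 9 - q₂)/2
Reaction: q₂ = (349 - 23 - q₁)/2
Solve simultaneously:
q₁* = (349 - 2×9 + 23)/3 = 118.0
q₂* = (349 - 2×23 + 9)/3 = 104.0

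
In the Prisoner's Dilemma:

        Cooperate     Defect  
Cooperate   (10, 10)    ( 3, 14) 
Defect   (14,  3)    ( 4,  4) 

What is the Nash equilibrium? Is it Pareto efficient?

(Defect, Defect) is NE; not Pareto efficient

Work:
Defect dominates Cooperate for both players:
If P2 cooperates: Defect (14) > Cooperate (10)
If P2 defects: Defect (4) > Cooperate (3)
NE: (Defect, Defect) with payoff (4, 4)
But (Cooperate, Cooperate) = (10, 10) Pareto dominates (4, 4)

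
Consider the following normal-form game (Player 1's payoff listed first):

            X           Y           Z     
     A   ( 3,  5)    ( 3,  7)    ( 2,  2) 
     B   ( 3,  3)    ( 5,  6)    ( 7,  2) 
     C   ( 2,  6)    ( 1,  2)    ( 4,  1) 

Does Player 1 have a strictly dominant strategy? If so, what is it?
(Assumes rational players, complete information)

No strictly dominant strategy exists for Player 1

Work:
A strategy strictly dominates another if it gives a strictly higher payoff against every opponent action. Compare each pair of P1's strategies column-by-column:
  A vs B: [3 vs 3, 3 vs 5, 2 vs 7] → A does not strictly dominate B (column X: 3 ≤ 3)
  A vs C: [3 vs 2, 3 vs 1, 2 vs 4] → A does not strictly dominate C (column Z: 2 ≤ 4)
  B vs A: [3 vs 3, 5 vs 3, 7 vs 2] → B does not strictly dominate A (column X: 3 ≤ 3)
  B vs C: [3 vs 2, 5 vs 1, 7 vs 4] → B strictly dominates C
  C vs A: [2 vs 3, 1 vs 3, 4 vs 2] → C does not strictly dominate A (column X: 2 ≤ 3)
  C vs B: [2 vs 3, 1 vs 5, 4 vs 7] → C does not strictly dominate B (column X: 2 ≤ 3)
No single strategy strictly dominates all others → no strictly dominant strategy.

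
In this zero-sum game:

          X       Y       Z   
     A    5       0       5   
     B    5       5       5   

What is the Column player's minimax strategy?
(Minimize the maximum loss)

Column should play X or Y or Z (all achieve the minimum), value = 5

Work:
Column player minimizes Row's maximum payoff:
Column X: max payoff to Row = 5
Column Y: max payoff to Row = 5
Column Z: max payoff to Row = 5
Minimum is 5, achieved by columns X, Y, Z (tied).
Each of X or Y or Z is a minimax strategy.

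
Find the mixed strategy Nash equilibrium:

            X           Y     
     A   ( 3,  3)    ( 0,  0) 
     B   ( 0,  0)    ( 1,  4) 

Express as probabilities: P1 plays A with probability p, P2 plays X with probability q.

p = 0.5714, q = 0.25

Work:
Find probabilities that make opponent indifferent:
P2 chooses q to make P1 indifferent between A and B
P1 chooses p to make P2 indifferent between X and Y
Mixed NE: P1 plays (A: 0.5714, B: 0.4286), P2 plays (X: 0.25, Y: 0.75)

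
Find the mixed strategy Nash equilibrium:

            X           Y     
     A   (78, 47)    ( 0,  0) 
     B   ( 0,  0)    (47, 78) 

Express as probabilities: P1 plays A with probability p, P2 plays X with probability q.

p = 0.624, q = 0.376

Work:
Find probabilities that make opponent indifferent:
P2 chooses q to make P1 indifferent between A and B
P1 chooses p to make P2 indifferent between X and Y
Mixed NE: P1 plays (A: 0.624, B: 0.376), P2 plays (X: 0.376, Y: 0.624)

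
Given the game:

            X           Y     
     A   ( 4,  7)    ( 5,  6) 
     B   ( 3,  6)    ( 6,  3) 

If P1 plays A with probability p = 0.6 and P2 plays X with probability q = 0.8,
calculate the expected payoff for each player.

E[P1] = 3.96, E[P2] = 6.24

Work:
E[P1] = p·q·π₁(A,X) + p·(1-q)·π₁(A,Y) + (1-p)·q·π₁(B,X) + (1-p)·(1-q)·π₁(B,Y)
= 0.6·0.8·4 + 0.6·0.2·5 + 0.4·0.8·3 + 0.4·0.2·6
= 3.96

E[P2] = 6.24 (similar calculation)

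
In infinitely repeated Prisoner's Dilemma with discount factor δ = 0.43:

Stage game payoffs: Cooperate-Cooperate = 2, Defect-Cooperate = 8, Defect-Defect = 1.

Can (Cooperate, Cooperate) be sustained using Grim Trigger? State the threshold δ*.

δ* = 0.8571; since δ = 0.43 < 0.8571, cooperation cannot be sustained

Work:
For Grim Trigger:
Cooperate forever: 2/(1-δ)
Defect then punished: 8 + 1·δ/(1-δ)
Need: 2/(1-δ) ≥ 8 + 1·δ/(1-δ)
Solving: δ ≥ (T-R)/(T-P) = (8-2)/(8-1) = 0.8571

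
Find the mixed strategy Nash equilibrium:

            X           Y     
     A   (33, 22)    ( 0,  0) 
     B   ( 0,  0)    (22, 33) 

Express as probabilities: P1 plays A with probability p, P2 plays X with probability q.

p = 0.6, q = 0.4

Work:
Find probabilities that make opponent indifferent:
P2 chooses q to make P1 indifferent between A and B
P1 chooses p to make P2 indifferent between X and Y
Mixed NE: P1 plays (A: 0.6, B: 0.4), P2 plays (X: 0.4, Y: 0.6)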